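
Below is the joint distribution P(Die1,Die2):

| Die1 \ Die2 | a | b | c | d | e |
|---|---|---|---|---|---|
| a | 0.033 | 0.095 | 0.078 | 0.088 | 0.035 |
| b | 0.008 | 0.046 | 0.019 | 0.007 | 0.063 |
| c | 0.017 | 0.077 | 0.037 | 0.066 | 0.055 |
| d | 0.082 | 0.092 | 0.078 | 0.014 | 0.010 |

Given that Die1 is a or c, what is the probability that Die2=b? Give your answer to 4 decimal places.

0.2960

P(Die1=a) = 0.033 + 0.095 + 0.078 + 0.088 + 0.035 = 0.329.
P(Die1=c) = 0.017 + 0.077 + 0.037 + 0.066 + 0.055 = 0.252.
P(Die1 ∈ {a, c}) = 0.329 + 0.252 = 0.581; P(Die2=b, Die1 ∈ {a, c}) = 0.095 + 0.077 = 0.172.
P(Die2=b | Die1 ∈ {a, c}) = 0.172/0.581 = 0.2960.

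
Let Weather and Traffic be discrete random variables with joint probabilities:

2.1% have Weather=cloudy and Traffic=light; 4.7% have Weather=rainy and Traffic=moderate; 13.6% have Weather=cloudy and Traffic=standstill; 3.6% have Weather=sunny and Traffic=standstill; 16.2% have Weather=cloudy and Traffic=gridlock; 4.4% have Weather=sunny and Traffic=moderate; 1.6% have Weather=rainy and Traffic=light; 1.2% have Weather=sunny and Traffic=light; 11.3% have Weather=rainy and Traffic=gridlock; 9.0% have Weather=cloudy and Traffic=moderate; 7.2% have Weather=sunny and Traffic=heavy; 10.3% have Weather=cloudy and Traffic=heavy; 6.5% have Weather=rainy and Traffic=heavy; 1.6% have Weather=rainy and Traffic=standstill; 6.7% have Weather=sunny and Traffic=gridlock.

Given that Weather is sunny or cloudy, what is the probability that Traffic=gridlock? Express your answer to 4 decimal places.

P(Weather=sunny) = 0.012 + 0.044 + 0.072 + 0.067 + 0.036 = 0.231.
P(Weather=cloudy) = 0.021 + 0.090 + 0.103 + 0.162 + 0.136 = 0.512.
P(Weather ∈ {sunny, cloudy}) = 0.231 + 0.512 = 0.743; P(Traffic=gridlock, Weather ∈ {sunny, cloudy}) = 0.067 + 0.162 = 0.229.
P(Traffic=gridlock | Weather ∈ {sunny, cloudy}) = 0.229/0.743 = 0.3082.

0.3082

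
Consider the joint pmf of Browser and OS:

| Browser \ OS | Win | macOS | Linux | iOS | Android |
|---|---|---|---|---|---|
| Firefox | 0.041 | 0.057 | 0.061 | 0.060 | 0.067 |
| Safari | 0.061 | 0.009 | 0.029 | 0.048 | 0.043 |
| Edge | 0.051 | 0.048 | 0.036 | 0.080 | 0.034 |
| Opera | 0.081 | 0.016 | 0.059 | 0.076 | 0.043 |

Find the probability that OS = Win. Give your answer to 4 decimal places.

0.2340

P(OS=Win) = 0.041 + 0.061 + 0.051 + 0.081 = 0.234.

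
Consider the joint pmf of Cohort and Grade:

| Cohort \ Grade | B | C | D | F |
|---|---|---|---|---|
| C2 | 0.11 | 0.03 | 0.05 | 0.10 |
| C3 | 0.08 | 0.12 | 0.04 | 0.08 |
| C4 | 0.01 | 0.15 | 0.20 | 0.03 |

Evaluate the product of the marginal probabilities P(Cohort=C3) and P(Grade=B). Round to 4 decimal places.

P(Cohort=C3) = 0.08 + 0.12 + 0.04 + 0.08 = 0.32.
P(Grade=B) = 0.11 + 0.08 + 0.01 = 0.20.
Product: 0.32 × 0.20 = 0.0640.

0.0640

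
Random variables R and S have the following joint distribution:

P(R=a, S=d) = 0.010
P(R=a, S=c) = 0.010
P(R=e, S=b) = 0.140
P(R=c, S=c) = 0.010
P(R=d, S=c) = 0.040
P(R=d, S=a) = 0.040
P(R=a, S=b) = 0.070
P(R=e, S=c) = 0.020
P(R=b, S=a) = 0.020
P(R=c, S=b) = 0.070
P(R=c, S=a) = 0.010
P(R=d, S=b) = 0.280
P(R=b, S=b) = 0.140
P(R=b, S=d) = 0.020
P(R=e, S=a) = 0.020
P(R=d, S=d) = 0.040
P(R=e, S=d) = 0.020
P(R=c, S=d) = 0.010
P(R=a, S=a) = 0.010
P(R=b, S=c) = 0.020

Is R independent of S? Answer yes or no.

Every cell satisfies P(R,S) = P(R)·P(S). For instance P(R=d) = 0.400, P(S=c) = 0.100, and 0.400×0.100 = 0.040 matches the joint entry. So R and S are independent.

yes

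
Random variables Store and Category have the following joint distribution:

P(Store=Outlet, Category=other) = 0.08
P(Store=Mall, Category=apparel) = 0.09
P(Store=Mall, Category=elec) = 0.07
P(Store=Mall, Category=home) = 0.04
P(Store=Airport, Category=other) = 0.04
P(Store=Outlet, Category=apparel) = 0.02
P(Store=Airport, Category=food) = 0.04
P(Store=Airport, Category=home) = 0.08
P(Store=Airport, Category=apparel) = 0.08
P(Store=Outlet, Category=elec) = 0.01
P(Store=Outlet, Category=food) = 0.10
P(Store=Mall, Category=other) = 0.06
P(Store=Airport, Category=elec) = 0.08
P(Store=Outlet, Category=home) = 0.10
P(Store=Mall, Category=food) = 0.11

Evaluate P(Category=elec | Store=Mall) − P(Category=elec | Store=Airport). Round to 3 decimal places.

P(Store=Mall) = 0.11 + 0.09 + 0.07 + 0.04 + 0.06 = 0.37; P(Category=elec | Store=Mall) = 0.07/0.37 = 0.1892.
P(Store=Airport) = 0.04 + 0.08 + 0.08 + 0.08 + 0.04 = 0.32; P(Category=elec | Store=Airport) = 0.08/0.32 = 0.2500.
Difference = -0.061.

-0.061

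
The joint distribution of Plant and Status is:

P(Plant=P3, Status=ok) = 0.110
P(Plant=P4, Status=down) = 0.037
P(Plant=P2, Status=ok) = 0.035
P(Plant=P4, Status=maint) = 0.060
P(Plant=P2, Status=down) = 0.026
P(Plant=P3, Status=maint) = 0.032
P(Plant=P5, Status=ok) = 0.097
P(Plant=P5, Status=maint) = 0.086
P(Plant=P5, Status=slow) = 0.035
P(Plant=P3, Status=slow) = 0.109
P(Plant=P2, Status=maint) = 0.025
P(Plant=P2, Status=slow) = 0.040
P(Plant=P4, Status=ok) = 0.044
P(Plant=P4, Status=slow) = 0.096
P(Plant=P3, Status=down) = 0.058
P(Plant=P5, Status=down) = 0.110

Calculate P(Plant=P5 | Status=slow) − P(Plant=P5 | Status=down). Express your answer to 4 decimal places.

P(Status=slow) = 0.040 + 0.109 + 0.096 + 0.035 = 0.280; P(Plant=P5 | Status=slow) = 0.035/0.280 = 0.12500.
P(Status=down) = 0.026 + 0.058 + 0.037 + 0.110 = 0.231; P(Plant=P5 | Status=down) = 0.110/0.231 = 0.47619.
Difference = -0.3512.

-0.3512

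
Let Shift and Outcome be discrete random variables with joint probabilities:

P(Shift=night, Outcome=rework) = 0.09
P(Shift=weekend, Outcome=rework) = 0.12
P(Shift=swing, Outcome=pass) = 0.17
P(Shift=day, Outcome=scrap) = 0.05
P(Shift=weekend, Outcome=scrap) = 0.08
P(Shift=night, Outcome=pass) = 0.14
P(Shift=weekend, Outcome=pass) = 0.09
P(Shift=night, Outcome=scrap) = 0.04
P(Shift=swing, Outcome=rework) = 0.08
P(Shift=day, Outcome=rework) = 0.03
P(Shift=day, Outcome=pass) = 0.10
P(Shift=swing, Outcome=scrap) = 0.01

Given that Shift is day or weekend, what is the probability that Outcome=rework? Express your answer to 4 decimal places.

P(Shift=day) = 0.10 + 0.03 + 0.05 = 0.18.
P(Shift=weekend) = 0.09 + 0.12 + 0.08 = 0.29.
P(Shift ∈ {day, weekend}) = 0.18 + 0.29 = 0.47; P(Outcome=rework, Shift ∈ {day, weekend}) = 0.03 + 0.12 = 0.15.
P(Outcome=rework | Shift ∈ {day, weekend}) = 0.15/0.47 = 0.3191.

0.3191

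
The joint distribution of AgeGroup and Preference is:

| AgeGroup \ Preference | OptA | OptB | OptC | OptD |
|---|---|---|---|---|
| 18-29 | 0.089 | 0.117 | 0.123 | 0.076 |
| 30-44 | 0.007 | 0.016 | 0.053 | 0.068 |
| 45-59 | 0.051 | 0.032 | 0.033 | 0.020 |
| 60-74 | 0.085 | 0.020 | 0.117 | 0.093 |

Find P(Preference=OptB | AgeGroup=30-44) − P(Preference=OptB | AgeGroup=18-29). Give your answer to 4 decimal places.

P(AgeGroup=30-44) = 0.007 + 0.016 + 0.053 + 0.068 = 0.144; P(Preference=OptB | AgeGroup=30-44) = 0.016/0.144 = 0.11111.
P(AgeGroup=18-29) = 0.089 + 0.117 + 0.123 + 0.076 = 0.405; P(Preference=OptB | AgeGroup=18-29) = 0.117/0.405 = 0.28889.
Difference = -0.1778.

-0.1778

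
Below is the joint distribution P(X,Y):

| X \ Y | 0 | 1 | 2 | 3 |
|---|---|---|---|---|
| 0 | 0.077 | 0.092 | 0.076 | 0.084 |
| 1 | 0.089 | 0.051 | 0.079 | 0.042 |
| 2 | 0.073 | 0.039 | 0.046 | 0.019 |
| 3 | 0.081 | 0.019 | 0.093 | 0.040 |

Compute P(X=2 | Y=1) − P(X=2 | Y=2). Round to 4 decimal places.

0.0376

P(Y=1) = 0.092 + 0.051 + 0.039 + 0.019 = 0.201; P(X=2 | Y=1) = 0.039/0.201 = 0.19403.
P(Y=2) = 0.076 + 0.079 + 0.046 + 0.093 = 0.294; P(X=2 | Y=2) = 0.046/0.294 = 0.15646.
Difference = 0.0376.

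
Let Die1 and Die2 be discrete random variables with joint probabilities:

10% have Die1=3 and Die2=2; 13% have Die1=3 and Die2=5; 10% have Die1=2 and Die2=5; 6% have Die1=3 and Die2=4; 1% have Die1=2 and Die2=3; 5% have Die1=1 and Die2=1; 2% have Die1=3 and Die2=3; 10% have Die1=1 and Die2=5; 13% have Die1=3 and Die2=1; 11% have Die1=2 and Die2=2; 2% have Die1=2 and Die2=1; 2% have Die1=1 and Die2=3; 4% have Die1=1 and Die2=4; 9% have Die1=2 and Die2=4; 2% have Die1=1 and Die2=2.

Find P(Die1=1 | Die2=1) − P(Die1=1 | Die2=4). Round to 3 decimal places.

P(Die2=1) = 0.05 + 0.02 + 0.13 = 0.20; P(Die1=1 | Die2=1) = 0.05/0.20 = 0.2500.
P(Die2=4) = 0.04 + 0.09 + 0.06 = 0.19; P(Die1=1 | Die2=4) = 0.04/0.19 = 0.2105.
Difference = 0.039.

0.039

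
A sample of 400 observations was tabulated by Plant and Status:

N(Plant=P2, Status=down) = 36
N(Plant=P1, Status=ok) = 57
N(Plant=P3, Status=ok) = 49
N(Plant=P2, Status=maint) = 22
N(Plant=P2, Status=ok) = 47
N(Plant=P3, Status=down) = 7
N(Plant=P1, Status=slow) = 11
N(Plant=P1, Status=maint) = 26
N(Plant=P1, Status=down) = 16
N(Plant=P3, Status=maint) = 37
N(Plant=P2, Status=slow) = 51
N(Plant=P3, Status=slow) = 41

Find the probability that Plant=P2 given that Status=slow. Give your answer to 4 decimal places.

Total with Status=slow: 11 + 51 + 41 = 103.
P(Plant=P2 | Status=slow) = 51/103 = 0.4951.

0.4951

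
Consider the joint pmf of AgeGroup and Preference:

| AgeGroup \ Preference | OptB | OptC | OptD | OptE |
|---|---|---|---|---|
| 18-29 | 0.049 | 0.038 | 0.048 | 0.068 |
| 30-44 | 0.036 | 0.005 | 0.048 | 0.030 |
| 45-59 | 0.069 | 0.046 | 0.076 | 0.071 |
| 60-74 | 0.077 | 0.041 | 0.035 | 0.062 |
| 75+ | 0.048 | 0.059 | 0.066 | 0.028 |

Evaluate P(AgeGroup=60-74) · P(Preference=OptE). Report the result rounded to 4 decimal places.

0.0557

P(AgeGroup=60-74) = 0.077 + 0.041 + 0.035 + 0.062 = 0.215.
P(Preference=OptE) = 0.068 + 0.030 + 0.071 + 0.062 + 0.028 = 0.259.
Product: 0.215 × 0.259 = 0.0557.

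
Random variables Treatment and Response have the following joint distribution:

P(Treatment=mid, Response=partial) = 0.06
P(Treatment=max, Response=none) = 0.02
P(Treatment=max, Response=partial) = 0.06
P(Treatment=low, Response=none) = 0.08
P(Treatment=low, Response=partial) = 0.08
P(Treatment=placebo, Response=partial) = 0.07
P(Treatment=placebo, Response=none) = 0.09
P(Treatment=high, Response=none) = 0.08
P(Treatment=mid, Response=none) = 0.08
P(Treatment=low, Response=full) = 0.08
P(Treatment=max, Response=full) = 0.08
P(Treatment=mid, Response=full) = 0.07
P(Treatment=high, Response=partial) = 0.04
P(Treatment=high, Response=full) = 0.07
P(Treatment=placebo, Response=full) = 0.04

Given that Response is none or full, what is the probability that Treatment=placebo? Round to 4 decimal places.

0.1884

P(Response=none) = 0.09 + 0.08 + 0.08 + 0.08 + 0.02 = 0.35.
P(Response=full) = 0.04 + 0.08 + 0.07 + 0.07 + 0.08 = 0.34.
P(Response ∈ {none, full}) = 0.35 + 0.34 = 0.69; P(Treatment=placebo, Response ∈ {none, full}) = 0.09 + 0.04 = 0.13.
P(Treatment=placebo | Response ∈ {none, full}) = 0.13/0.69 = 0.1884.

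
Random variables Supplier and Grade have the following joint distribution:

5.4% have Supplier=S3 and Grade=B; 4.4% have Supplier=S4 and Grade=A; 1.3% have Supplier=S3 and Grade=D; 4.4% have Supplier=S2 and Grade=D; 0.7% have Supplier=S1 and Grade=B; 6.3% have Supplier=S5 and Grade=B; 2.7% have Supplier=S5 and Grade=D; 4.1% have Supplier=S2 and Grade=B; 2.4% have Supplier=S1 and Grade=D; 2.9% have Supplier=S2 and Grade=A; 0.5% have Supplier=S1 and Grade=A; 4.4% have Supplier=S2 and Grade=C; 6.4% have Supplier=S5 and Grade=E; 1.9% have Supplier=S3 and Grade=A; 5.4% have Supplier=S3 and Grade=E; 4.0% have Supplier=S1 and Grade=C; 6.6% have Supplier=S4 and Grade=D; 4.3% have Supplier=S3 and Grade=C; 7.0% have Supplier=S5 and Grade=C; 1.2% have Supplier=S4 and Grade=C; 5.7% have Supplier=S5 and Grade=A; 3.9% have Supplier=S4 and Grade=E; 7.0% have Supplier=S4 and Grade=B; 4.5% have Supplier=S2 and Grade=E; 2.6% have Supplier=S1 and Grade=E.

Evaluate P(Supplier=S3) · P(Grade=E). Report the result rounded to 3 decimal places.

0.042

P(Supplier=S3) = 0.019 + 0.054 + 0.043 + 0.013 + 0.054 = 0.183.
P(Grade=E) = 0.026 + 0.045 + 0.054 + 0.039 + 0.064 = 0.228.
Product: 0.183 × 0.228 = 0.042.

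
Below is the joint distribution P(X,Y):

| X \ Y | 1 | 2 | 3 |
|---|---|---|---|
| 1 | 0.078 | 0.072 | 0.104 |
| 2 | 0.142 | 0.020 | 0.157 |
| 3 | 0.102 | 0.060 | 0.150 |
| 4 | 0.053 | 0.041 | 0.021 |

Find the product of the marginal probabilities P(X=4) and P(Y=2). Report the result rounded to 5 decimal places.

0.02220

P(X=4) = 0.053 + 0.041 + 0.021 = 0.115.
P(Y=2) = 0.072 + 0.020 + 0.060 + 0.041 = 0.193.
Product: 0.115 × 0.193 = 0.02220.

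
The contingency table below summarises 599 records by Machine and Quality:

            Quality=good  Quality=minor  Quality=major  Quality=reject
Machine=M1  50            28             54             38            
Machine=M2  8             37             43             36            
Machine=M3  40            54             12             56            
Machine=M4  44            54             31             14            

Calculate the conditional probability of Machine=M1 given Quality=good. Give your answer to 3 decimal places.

0.352

Total with Quality=good: 50 + 8 + 40 + 44 = 142.
P(Machine=M1 | Quality=good) = 50/142 = 0.352.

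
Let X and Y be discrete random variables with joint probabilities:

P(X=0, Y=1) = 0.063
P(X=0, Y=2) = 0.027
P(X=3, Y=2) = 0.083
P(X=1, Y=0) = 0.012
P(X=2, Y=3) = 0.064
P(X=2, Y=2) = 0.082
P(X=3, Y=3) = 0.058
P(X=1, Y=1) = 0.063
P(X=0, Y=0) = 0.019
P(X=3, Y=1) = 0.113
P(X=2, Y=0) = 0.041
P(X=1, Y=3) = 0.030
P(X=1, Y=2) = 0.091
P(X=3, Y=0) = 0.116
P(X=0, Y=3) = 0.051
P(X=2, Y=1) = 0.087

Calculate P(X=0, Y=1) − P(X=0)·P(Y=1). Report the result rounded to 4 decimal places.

P(X=0) = 0.019 + 0.063 + 0.027 + 0.051 = 0.160.
P(Y=1) = 0.063 + 0.063 + 0.087 + 0.113 = 0.326.
P(X=0, Y=1) − P(X=0)P(Y=1) = 0.063 − 0.160×0.326 = 0.0108.

0.0108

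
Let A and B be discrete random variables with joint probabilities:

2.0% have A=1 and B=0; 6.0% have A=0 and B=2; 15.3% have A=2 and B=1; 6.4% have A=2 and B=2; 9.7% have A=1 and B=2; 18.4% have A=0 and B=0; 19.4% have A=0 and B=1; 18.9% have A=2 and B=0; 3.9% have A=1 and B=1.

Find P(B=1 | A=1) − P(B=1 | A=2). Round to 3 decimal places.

-0.127

P(A=1) = 0.020 + 0.039 + 0.097 = 0.156; P(B=1 | A=1) = 0.039/0.156 = 0.2500.
P(A=2) = 0.189 + 0.153 + 0.064 = 0.406; P(B=1 | A=2) = 0.153/0.406 = 0.3768.
Difference = -0.127.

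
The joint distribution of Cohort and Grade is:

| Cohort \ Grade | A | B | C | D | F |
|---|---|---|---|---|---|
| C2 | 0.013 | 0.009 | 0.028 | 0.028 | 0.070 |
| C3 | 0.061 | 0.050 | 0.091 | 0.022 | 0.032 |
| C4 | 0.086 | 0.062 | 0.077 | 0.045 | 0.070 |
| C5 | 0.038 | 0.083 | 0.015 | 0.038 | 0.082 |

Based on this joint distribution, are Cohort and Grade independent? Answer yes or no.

no

P(Cohort=C5) = 0.256 and P(Grade=C) = 0.211, so their product is 0.05402, but P(Cohort=C5, Grade=C) = 0.015. Since these differ, Cohort and Grade are not independent.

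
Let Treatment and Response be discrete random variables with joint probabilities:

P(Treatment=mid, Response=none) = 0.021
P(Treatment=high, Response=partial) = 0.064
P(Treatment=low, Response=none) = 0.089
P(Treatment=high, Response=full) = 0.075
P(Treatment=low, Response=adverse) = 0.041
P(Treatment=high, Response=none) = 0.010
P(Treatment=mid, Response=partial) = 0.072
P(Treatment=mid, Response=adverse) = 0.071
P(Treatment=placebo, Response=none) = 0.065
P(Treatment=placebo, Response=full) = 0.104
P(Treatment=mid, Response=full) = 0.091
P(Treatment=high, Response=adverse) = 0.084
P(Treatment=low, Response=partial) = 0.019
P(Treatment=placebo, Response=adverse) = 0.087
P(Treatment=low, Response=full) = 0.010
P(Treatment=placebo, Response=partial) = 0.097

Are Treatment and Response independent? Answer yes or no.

P(Treatment=low) = 0.159 and P(Response=none) = 0.185, so their product is 0.02942, but P(Treatment=low, Response=none) = 0.089. Since these differ, Treatment and Response are not independent.

no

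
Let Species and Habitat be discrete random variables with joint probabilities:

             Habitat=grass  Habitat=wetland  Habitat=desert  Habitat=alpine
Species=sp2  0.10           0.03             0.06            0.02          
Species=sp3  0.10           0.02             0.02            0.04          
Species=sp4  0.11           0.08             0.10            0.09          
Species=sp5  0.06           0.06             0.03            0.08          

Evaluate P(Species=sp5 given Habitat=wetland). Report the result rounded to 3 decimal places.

P(Habitat=wetland) = 0.03 + 0.02 + 0.08 + 0.06 = 0.19.
P(Species=sp5 | Habitat=wetland) = 0.06/0.19 = 0.316.

0.316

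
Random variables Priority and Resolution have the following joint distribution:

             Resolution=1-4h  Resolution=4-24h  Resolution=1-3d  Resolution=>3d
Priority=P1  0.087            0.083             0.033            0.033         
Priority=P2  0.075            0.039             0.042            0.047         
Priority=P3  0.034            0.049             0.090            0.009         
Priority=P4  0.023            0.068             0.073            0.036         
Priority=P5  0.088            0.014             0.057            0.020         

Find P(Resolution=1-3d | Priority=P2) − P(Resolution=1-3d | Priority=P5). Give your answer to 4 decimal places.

P(Priority=P2) = 0.075 + 0.039 + 0.042 + 0.047 = 0.203; P(Resolution=1-3d | Priority=P2) = 0.042/0.203 = 0.20690.
P(Priority=P5) = 0.088 + 0.014 + 0.057 + 0.020 = 0.179; P(Resolution=1-3d | Priority=P5) = 0.057/0.179 = 0.31844.
Difference = -0.1115.

-0.1115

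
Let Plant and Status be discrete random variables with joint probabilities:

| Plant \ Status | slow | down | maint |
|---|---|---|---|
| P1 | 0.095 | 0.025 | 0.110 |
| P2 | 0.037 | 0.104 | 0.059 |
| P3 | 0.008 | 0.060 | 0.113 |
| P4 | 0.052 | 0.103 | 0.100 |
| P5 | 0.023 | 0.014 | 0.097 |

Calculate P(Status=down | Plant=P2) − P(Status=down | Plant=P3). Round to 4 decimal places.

P(Plant=P2) = 0.037 + 0.104 + 0.059 = 0.200; P(Status=down | Plant=P2) = 0.104/0.200 = 0.52000.
P(Plant=P3) = 0.008 + 0.060 + 0.113 = 0.181; P(Status=down | Plant=P3) = 0.060/0.181 = 0.33149.
Difference = 0.1885.

0.1885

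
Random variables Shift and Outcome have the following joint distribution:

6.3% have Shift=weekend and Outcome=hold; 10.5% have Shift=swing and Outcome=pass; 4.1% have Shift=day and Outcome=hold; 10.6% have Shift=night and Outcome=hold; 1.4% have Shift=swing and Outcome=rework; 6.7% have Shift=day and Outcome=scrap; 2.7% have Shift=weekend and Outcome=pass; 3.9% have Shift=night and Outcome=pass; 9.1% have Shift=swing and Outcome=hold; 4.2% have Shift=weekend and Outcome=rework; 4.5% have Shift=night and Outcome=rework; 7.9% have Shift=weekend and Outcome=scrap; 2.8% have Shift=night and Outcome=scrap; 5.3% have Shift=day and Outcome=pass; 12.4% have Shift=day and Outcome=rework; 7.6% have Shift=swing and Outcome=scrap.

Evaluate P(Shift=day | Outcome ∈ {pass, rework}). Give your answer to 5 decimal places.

P(Outcome=pass) = 0.053 + 0.105 + 0.039 + 0.027 = 0.224.
P(Outcome=rework) = 0.124 + 0.014 + 0.045 + 0.042 = 0.225.
P(Outcome ∈ {pass, rework}) = 0.224 + 0.225 = 0.449; P(Shift=day, Outcome ∈ {pass, rework}) = 0.053 + 0.124 = 0.177.
P(Shift=day | Outcome ∈ {pass, rework}) = 0.177/0.449 = 0.39421.

0.39421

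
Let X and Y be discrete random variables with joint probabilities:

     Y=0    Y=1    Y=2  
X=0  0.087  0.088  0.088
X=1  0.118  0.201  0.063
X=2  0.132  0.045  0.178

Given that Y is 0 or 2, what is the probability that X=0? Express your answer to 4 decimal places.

P(Y=0) = 0.087 + 0.118 + 0.132 = 0.337.
P(Y=2) = 0.088 + 0.063 + 0.178 = 0.329.
P(Y ∈ {0, 2}) = 0.337 + 0.329 = 0.666; P(X=0, Y ∈ {0, 2}) = 0.087 + 0.088 = 0.175.
P(X=0 | Y ∈ {0, 2}) = 0.175/0.666 = 0.2628.

0.2628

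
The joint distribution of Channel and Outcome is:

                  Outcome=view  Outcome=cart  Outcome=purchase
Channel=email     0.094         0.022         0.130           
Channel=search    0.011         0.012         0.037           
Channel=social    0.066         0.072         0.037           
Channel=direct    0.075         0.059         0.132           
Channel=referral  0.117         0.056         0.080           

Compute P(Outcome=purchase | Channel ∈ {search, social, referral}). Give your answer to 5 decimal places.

0.31557

P(Channel=search) = 0.011 + 0.012 + 0.037 = 0.060.
P(Channel=social) = 0.066 + 0.072 + 0.037 = 0.175.
P(Channel=referral) = 0.117 + 0.056 + 0.080 = 0.253.
P(Channel ∈ {search, social, referral}) = 0.060 + 0.175 + 0.253 = 0.488; P(Outcome=purchase, Channel ∈ {search, social, referral}) = 0.037 + 0.037 + 0.080 = 0.154.
P(Outcome=purchase | Channel ∈ {search, social, referral}) = 0.154/0.488 = 0.31557.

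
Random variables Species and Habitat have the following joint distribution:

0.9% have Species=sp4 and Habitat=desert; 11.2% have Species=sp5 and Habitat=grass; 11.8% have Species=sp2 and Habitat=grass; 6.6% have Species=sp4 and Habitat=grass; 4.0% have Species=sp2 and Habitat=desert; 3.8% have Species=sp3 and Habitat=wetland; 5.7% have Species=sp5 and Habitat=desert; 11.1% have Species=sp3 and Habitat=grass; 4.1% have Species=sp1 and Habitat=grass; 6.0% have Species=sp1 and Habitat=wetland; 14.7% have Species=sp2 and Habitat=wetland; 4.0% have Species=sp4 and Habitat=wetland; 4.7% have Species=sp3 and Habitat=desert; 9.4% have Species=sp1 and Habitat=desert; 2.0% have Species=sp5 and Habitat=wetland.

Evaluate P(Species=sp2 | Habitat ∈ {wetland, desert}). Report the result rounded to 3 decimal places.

P(Habitat=wetland) = 0.060 + 0.147 + 0.038 + 0.040 + 0.020 = 0.305.
P(Habitat=desert) = 0.094 + 0.040 + 0.047 + 0.009 + 0.057 = 0.247.
P(Habitat ∈ {wetland, desert}) = 0.305 + 0.247 = 0.552; P(Species=sp2, Habitat ∈ {wetland, desert}) = 0.147 + 0.040 = 0.187.
P(Species=sp2 | Habitat ∈ {wetland, desert}) = 0.187/0.552 = 0.339.

0.339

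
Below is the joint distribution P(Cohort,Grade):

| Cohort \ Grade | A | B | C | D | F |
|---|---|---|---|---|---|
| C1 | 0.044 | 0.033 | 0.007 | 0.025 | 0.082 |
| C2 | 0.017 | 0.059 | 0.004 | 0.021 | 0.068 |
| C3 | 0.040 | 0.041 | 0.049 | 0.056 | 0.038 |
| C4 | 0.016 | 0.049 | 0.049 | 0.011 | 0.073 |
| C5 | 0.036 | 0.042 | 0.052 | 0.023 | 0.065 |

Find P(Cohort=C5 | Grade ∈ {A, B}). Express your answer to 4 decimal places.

P(Grade=A) = 0.044 + 0.017 + 0.040 + 0.016 + 0.036 = 0.153.
P(Grade=B) = 0.033 + 0.059 + 0.041 + 0.049 + 0.042 = 0.224.
P(Grade ∈ {A, B}) = 0.153 + 0.224 = 0.377; P(Cohort=C5, Grade ∈ {A, B}) = 0.036 + 0.042 = 0.078.
P(Cohort=C5 | Grade ∈ {A, B}) = 0.078/0.377 = 0.2069.

0.2069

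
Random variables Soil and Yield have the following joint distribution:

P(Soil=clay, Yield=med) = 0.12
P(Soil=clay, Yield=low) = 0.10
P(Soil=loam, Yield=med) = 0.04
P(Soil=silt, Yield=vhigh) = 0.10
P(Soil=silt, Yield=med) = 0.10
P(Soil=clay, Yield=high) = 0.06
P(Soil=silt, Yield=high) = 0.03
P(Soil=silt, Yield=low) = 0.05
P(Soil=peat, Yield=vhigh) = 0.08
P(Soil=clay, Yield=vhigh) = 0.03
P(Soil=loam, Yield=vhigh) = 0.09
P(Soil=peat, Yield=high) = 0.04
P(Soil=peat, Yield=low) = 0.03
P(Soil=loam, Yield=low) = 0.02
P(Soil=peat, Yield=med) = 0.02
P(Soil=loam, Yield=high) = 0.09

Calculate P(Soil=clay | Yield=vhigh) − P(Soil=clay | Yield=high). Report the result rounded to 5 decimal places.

P(Yield=vhigh) = 0.09 + 0.03 + 0.10 + 0.08 = 0.30; P(Soil=clay | Yield=vhigh) = 0.03/0.30 = 0.100000.
P(Yield=high) = 0.09 + 0.06 + 0.03 + 0.04 = 0.22; P(Soil=clay | Yield=high) = 0.06/0.22 = 0.272727.
Difference = -0.17273.

-0.17273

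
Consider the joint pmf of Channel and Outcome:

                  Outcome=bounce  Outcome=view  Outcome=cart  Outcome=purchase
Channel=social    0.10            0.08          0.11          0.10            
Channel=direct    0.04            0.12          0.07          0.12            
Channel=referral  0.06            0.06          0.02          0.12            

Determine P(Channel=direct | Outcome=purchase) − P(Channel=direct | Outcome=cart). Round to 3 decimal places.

0.003

P(Outcome=purchase) = 0.10 + 0.12 + 0.12 = 0.34; P(Channel=direct | Outcome=purchase) = 0.12/0.34 = 0.3529.
P(Outcome=cart) = 0.11 + 0.07 + 0.02 = 0.20; P(Channel=direct | Outcome=cart) = 0.07/0.20 = 0.3500.
Difference = 0.003.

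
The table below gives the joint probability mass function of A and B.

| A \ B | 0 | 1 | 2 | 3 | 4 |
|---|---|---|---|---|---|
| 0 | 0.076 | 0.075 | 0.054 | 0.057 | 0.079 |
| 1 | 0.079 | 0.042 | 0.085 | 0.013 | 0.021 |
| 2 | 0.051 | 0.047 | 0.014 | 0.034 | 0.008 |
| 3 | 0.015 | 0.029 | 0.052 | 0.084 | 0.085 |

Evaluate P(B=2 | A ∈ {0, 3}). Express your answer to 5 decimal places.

0.17492

P(A=0) = 0.076 + 0.075 + 0.054 + 0.057 + 0.079 = 0.341.
P(A=3) = 0.015 + 0.029 + 0.052 + 0.084 + 0.085 = 0.265.
P(A ∈ {0, 3}) = 0.341 + 0.265 = 0.606; P(B=2, A ∈ {0, 3}) = 0.054 + 0.052 = 0.106.
P(B=2 | A ∈ {0, 3}) = 0.106/0.606 = 0.17492.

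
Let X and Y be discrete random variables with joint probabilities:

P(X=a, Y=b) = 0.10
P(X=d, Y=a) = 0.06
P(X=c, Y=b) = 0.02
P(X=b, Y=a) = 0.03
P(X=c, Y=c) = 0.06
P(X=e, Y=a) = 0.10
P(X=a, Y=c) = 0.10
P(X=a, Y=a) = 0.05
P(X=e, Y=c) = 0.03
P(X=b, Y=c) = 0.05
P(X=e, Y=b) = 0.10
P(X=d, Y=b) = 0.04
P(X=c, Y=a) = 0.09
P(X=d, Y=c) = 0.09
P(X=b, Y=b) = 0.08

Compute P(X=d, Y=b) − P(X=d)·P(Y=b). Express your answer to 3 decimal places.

P(X=d) = 0.06 + 0.04 + 0.09 = 0.19.
P(Y=b) = 0.10 + 0.08 + 0.02 + 0.04 + 0.10 = 0.34.
P(X=d, Y=b) − P(X=d)P(Y=b) = 0.04 − 0.19×0.34 = -0.025.

-0.025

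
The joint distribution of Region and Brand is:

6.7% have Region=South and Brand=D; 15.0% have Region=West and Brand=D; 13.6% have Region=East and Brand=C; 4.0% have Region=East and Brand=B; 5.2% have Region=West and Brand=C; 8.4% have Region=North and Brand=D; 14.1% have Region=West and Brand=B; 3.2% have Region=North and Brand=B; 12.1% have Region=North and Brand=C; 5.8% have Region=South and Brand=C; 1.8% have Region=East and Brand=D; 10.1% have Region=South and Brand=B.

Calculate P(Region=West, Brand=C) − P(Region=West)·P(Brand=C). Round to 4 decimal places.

P(Region=West) = 0.141 + 0.052 + 0.150 = 0.343.
P(Brand=C) = 0.121 + 0.058 + 0.136 + 0.052 = 0.367.
P(Region=West, Brand=C) − P(Region=West)P(Brand=C) = 0.052 − 0.343×0.367 = -0.0739.

-0.0739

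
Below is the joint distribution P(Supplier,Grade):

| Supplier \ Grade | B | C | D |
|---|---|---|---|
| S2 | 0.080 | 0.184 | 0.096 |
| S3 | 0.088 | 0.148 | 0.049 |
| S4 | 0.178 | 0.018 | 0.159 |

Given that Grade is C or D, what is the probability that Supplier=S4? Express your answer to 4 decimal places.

0.2706

P(Grade=C) = 0.184 + 0.148 + 0.018 = 0.350.
P(Grade=D) = 0.096 + 0.049 + 0.159 = 0.304.
P(Grade ∈ {C, D}) = 0.350 + 0.304 = 0.654; P(Supplier=S4, Grade ∈ {C, D}) = 0.018 + 0.159 = 0.177.
P(Supplier=S4 | Grade ∈ {C, D}) = 0.177/0.654 = 0.2706.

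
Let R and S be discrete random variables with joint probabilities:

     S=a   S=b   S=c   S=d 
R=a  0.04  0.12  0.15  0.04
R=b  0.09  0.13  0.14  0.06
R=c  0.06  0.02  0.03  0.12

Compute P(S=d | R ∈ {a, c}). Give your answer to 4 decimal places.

0.2759

P(R=a) = 0.04 + 0.12 + 0.15 + 0.04 = 0.35.
P(R=c) = 0.06 + 0.02 + 0.03 + 0.12 = 0.23.
P(R ∈ {a, c}) = 0.35 + 0.23 = 0.58; P(S=d, R ∈ {a, c}) = 0.04 + 0.12 = 0.16.
P(S=d | R ∈ {a, c}) = 0.16/0.58 = 0.2759.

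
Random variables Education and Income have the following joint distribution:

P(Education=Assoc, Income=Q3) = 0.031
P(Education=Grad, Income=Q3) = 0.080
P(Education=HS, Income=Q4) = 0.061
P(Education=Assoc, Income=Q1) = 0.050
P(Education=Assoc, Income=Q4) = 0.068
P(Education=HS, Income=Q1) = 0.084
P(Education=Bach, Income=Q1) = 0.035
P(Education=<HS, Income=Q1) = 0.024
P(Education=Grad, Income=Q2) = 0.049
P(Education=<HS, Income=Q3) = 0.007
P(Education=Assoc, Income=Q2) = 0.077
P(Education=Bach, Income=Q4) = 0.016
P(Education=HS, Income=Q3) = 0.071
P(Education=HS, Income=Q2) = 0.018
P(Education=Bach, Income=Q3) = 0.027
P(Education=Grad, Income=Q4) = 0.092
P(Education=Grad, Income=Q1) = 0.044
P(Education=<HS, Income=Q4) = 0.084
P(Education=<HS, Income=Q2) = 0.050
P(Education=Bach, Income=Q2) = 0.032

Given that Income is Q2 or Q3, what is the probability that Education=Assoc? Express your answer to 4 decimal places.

P(Income=Q2) = 0.050 + 0.018 + 0.077 + 0.032 + 0.049 = 0.226.
P(Income=Q3) = 0.007 + 0.071 + 0.031 + 0.027 + 0.080 = 0.216.
P(Income ∈ {Q2, Q3}) = 0.226 + 0.216 = 0.442; P(Education=Assoc, Income ∈ {Q2, Q3}) = 0.077 + 0.031 = 0.108.
P(Education=Assoc | Income ∈ {Q2, Q3}) = 0.108/0.442 = 0.2443.

0.2443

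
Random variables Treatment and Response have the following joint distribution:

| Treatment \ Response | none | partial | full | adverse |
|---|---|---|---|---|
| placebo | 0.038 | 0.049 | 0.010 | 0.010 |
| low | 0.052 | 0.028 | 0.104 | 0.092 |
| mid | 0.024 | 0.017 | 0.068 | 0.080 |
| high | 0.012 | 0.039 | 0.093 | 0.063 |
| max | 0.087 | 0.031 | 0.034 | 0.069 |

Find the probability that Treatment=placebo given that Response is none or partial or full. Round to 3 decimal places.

0.141

P(Response=none) = 0.038 + 0.052 + 0.024 + 0.012 + 0.087 = 0.213.
P(Response=partial) = 0.049 + 0.028 + 0.017 + 0.039 + 0.031 = 0.164.
P(Response=full) = 0.010 + 0.104 + 0.068 + 0.093 + 0.034 = 0.309.
P(Response ∈ {none, partial, full}) = 0.213 + 0.164 + 0.309 = 0.686; P(Treatment=placebo, Response ∈ {none, partial, full}) = 0.038 + 0.049 + 0.010 = 0.097.
P(Treatment=placebo | Response ∈ {none, partial, full}) = 0.097/0.686 = 0.141.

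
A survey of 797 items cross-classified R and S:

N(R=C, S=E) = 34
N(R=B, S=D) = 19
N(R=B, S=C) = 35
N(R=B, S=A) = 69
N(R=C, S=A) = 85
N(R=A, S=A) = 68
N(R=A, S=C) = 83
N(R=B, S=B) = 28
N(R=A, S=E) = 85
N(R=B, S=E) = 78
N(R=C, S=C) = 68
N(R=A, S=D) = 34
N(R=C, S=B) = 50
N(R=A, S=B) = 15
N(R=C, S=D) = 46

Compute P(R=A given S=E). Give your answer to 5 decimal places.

Total with S=E: 85 + 78 + 34 = 197.
P(R=A | S=E) = 85/197 = 0.43147.

0.43147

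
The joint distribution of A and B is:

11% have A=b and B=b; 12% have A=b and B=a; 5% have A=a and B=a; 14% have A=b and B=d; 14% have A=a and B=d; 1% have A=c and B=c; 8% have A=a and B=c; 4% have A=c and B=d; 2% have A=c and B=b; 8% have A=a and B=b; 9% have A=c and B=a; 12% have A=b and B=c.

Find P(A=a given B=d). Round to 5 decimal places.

P(B=d) = 0.14 + 0.14 + 0.04 = 0.32.
P(A=a | B=d) = 0.14/0.32 = 0.43750.

0.43750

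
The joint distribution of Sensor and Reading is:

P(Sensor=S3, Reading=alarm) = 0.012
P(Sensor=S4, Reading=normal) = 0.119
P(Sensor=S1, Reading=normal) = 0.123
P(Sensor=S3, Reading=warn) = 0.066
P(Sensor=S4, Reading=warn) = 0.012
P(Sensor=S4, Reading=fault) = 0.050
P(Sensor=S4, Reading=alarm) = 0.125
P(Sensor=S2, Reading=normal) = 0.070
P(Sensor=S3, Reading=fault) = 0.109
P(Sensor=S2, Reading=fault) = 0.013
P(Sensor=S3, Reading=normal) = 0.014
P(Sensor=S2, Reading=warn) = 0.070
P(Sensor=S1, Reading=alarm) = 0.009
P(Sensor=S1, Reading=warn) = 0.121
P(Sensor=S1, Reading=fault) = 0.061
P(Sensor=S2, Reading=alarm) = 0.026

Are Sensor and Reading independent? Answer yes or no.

P(Sensor=S4) = 0.306 and P(Reading=alarm) = 0.172, so their product is 0.05263, but P(Sensor=S4, Reading=alarm) = 0.125. Since these differ, Sensor and Reading are not independent.

no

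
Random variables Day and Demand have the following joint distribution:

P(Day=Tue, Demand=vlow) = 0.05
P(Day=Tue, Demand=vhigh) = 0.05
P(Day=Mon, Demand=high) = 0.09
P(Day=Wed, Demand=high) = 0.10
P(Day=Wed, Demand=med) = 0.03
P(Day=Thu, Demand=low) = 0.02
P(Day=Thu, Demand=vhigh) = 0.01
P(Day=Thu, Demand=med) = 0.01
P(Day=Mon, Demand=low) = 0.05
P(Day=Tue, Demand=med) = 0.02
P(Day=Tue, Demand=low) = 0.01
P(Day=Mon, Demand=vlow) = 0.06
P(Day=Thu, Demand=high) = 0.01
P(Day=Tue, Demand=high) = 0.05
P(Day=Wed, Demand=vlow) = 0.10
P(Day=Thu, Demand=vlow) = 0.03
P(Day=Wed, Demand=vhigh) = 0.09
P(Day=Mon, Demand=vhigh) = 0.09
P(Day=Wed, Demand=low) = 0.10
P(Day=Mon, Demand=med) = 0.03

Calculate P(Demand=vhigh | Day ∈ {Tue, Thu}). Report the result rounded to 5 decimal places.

P(Day=Tue) = 0.05 + 0.01 + 0.02 + 0.05 + 0.05 = 0.18.
P(Day=Thu) = 0.03 + 0.02 + 0.01 + 0.01 + 0.01 = 0.08.
P(Day ∈ {Tue, Thu}) = 0.18 + 0.08 = 0.26; P(Demand=vhigh, Day ∈ {Tue, Thu}) = 0.05 + 0.01 = 0.06.
P(Demand=vhigh | Day ∈ {Tue, Thu}) = 0.06/0.26 = 0.23077.

0.23077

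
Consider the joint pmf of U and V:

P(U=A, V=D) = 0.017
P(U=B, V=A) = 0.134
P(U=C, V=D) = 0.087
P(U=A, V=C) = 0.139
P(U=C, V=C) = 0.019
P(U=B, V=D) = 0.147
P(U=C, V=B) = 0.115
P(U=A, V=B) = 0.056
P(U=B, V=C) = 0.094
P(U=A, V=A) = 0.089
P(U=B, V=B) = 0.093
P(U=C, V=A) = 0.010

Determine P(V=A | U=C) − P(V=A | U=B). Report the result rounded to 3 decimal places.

-0.243

P(U=C) = 0.010 + 0.115 + 0.019 + 0.087 = 0.231; P(V=A | U=C) = 0.010/0.231 = 0.0433.
P(U=B) = 0.134 + 0.093 + 0.094 + 0.147 = 0.468; P(V=A | U=B) = 0.134/0.468 = 0.2863.
Difference = -0.243.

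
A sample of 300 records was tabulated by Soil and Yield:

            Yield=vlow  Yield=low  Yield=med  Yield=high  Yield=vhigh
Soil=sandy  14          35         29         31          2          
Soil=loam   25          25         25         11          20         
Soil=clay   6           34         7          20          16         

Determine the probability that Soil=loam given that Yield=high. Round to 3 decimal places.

0.177

Total with Yield=high: 31 + 11 + 20 = 62.
P(Soil=loam | Yield=high) = 11/62 = 0.177.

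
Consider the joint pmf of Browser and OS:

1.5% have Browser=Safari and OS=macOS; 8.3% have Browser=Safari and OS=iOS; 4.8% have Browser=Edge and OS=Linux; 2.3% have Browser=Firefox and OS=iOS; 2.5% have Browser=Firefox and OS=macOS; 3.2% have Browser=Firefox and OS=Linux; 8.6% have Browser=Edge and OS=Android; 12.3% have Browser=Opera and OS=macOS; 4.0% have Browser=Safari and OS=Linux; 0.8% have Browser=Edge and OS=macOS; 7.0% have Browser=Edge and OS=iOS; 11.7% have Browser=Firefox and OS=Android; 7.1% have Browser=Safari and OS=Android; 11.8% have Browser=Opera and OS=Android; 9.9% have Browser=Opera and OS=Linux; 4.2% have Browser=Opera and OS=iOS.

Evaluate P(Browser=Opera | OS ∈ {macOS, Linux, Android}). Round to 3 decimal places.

0.435

P(OS=macOS) = 0.025 + 0.015 + 0.008 + 0.123 = 0.171.
P(OS=Linux) = 0.032 + 0.040 + 0.048 + 0.099 = 0.219.
P(OS=Android) = 0.117 + 0.071 + 0.086 + 0.118 = 0.392.
P(OS ∈ {macOS, Linux, Android}) = 0.171 + 0.219 + 0.392 = 0.782; P(Browser=Opera, OS ∈ {macOS, Linux, Android}) = 0.123 + 0.099 + 0.118 = 0.340.
P(Browser=Opera | OS ∈ {macOS, Linux, Android}) = 0.340/0.782 = 0.435.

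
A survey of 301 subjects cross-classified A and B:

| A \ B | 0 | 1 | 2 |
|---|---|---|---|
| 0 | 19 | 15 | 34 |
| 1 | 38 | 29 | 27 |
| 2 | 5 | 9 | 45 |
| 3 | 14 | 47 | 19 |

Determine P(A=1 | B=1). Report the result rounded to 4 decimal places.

0.2900

Total with B=1: 15 + 29 + 9 + 47 = 100.
P(A=1 | B=1) = 29/100 = 0.2900.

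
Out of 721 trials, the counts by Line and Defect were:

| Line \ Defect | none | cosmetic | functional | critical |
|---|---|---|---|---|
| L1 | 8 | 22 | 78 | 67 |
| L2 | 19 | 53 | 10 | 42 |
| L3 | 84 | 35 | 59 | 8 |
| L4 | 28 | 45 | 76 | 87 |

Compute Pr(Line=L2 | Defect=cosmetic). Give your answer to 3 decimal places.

Total with Defect=cosmetic: 22 + 53 + 35 + 45 = 155.
P(Line=L2 | Defect=cosmetic) = 53/155 = 0.342.

0.342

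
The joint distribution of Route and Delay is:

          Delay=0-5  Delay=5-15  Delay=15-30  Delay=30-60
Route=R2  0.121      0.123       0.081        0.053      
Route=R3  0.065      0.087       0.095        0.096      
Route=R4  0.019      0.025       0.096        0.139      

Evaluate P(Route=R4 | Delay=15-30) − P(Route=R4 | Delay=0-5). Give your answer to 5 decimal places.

0.26026

P(Delay=15-30) = 0.081 + 0.095 + 0.096 = 0.272; P(Route=R4 | Delay=15-30) = 0.096/0.272 = 0.352941.
P(Delay=0-5) = 0.121 + 0.065 + 0.019 = 0.205; P(Route=R4 | Delay=0-5) = 0.019/0.205 = 0.092683.
Difference = 0.26026.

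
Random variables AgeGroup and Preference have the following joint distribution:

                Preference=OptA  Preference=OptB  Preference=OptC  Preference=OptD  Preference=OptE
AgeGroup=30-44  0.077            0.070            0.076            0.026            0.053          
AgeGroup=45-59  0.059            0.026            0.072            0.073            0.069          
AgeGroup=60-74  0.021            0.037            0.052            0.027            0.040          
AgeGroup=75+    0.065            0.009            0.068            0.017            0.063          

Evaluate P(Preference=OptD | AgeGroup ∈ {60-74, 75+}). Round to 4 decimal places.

0.1103

P(AgeGroup=60-74) = 0.021 + 0.037 + 0.052 + 0.027 + 0.040 = 0.177.
P(AgeGroup=75+) = 0.065 + 0.009 + 0.068 + 0.017 + 0.063 = 0.222.
P(AgeGroup ∈ {60-74, 75+}) = 0.177 + 0.222 = 0.399; P(Preference=OptD, AgeGroup ∈ {60-74, 75+}) = 0.027 + 0.017 = 0.044.
P(Preference=OptD | AgeGroup ∈ {60-74, 75+}) = 0.044/0.399 = 0.1103.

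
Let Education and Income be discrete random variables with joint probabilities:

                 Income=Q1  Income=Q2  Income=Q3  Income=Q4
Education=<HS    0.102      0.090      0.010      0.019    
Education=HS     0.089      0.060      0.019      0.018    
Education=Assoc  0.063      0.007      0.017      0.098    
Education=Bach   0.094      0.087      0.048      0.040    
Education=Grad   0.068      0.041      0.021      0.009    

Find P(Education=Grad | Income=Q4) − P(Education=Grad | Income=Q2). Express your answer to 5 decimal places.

P(Income=Q4) = 0.019 + 0.018 + 0.098 + 0.040 + 0.009 = 0.184; P(Education=Grad | Income=Q4) = 0.009/0.184 = 0.048913.
P(Income=Q2) = 0.090 + 0.060 + 0.007 + 0.087 + 0.041 = 0.285; P(Education=Grad | Income=Q2) = 0.041/0.285 = 0.143860.
Difference = -0.09495.

-0.09495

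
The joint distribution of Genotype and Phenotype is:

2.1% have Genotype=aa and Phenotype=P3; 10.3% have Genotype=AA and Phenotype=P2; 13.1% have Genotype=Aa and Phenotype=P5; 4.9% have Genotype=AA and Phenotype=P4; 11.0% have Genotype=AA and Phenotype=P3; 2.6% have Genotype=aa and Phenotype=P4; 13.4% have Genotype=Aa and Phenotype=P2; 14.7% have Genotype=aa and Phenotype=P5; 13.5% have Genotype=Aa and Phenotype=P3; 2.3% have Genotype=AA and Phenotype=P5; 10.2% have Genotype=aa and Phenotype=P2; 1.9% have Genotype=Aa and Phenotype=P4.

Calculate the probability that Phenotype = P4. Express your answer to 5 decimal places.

0.09400

P(Phenotype=P4) = 0.049 + 0.019 + 0.026 = 0.094.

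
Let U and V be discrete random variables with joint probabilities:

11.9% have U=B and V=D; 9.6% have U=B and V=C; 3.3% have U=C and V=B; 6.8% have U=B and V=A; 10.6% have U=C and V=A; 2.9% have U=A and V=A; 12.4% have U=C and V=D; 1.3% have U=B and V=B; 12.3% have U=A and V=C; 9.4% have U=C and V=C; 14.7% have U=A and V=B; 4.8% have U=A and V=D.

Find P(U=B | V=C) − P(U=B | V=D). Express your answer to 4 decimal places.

-0.1022

P(V=C) = 0.123 + 0.096 + 0.094 = 0.313; P(U=B | V=C) = 0.096/0.313 = 0.30671.
P(V=D) = 0.048 + 0.119 + 0.124 = 0.291; P(U=B | V=D) = 0.119/0.291 = 0.40893.
Difference = -0.1022.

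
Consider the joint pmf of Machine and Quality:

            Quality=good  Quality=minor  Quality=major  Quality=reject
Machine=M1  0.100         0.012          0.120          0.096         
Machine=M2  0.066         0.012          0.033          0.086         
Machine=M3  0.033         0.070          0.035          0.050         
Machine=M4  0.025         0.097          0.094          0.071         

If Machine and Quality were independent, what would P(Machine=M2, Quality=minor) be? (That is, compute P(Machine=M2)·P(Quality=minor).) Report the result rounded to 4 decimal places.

P(Machine=M2) = 0.066 + 0.012 + 0.033 + 0.086 = 0.197.
P(Quality=minor) = 0.012 + 0.012 + 0.070 + 0.097 = 0.191.
Product: 0.197 × 0.191 = 0.0376.

0.0376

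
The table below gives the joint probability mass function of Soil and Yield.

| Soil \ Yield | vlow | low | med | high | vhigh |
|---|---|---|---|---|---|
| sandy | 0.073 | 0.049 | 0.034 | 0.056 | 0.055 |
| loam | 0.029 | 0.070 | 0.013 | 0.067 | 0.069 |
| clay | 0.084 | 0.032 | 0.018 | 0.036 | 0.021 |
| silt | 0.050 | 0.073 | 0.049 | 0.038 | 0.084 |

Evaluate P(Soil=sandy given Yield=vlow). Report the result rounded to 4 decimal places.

P(Yield=vlow) = 0.073 + 0.029 + 0.084 + 0.050 = 0.236.
P(Soil=sandy | Yield=vlow) = 0.073/0.236 = 0.3093.

0.3093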